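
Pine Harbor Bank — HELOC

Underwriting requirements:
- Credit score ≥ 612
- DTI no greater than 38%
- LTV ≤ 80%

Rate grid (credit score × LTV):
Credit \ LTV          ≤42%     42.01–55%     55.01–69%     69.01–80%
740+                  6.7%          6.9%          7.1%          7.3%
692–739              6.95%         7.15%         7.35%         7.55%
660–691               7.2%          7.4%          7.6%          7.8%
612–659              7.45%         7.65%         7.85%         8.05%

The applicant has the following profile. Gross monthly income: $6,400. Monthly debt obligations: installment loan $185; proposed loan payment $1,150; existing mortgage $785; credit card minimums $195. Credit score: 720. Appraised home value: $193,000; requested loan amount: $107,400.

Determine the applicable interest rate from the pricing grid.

Credit score 720 ≥ 612; Total monthly debts = (185 + 1,150 + 785 + 195) = 2,315. DTI: 2,315 ÷ 6,400 = 36.2%, within the 38% cap
Loan-to-value = 107,400/193,000 = 55.6% — pass (80% max)
Credit 720 → row 692–739; LTV 55.6% → column 55.01–69%. Grid cell → 7.35%.

7.35%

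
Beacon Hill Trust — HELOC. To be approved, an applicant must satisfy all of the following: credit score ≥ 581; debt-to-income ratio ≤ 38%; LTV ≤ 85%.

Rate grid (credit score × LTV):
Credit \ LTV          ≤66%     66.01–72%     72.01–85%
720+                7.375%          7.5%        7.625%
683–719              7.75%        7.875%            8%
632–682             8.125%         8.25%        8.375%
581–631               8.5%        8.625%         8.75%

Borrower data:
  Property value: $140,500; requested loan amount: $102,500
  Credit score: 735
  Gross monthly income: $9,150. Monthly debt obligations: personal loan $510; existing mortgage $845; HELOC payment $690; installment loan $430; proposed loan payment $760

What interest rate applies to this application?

7.625%

Credit score 735 ≥ 581; Total monthly debts = (510 + 845 + 690 + 430 + 760) = 3,235. Debt-to-income = 3,235/9,150 = 35.4% — meets 38% limit
Loan-to-value = 102,500/140,500 = 73% — pass (85% max)
Row: 735 falls in 720+. Column: 73% falls in 72.01–85%. Rate = 7.625%.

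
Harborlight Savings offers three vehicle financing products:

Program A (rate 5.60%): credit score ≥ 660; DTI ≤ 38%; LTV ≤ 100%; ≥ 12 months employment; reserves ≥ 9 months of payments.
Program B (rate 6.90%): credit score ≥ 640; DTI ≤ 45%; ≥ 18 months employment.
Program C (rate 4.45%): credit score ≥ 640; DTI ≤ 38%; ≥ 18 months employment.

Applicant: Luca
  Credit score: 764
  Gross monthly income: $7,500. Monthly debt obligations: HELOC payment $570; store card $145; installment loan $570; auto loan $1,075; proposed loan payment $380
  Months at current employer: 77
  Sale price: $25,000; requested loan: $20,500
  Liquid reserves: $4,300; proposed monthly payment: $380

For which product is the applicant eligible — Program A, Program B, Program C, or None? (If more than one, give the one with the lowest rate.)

Total debts = (570 + 145 + 570 + 1,075 + 380) = 2,740; DTI = 2,740/7,500 = 36.5%.
LTV = 20,500/25,000 = 82%.
Reserves = 4,300/380 = 11.3 months.
Program A: score 764 ≥ 660; DTI 36.5% ≤ 38%; LTV 82% ≤ 100%; employment 77 ≥ 12 mo; reserves 11.3 ≥ 9 mo → qualifies.
Program B: score 764 ≥ 640; DTI 36.5% ≤ 45%; employment 77 ≥ 18 mo → qualifies.
Program C: score 764 ≥ 640; DTI 36.5% ≤ 38%; employment 77 ≥ 18 mo → qualifies.
Qualifying: Program A, Program B, Program C. Lowest rate is 4.45% → Program C.

Program C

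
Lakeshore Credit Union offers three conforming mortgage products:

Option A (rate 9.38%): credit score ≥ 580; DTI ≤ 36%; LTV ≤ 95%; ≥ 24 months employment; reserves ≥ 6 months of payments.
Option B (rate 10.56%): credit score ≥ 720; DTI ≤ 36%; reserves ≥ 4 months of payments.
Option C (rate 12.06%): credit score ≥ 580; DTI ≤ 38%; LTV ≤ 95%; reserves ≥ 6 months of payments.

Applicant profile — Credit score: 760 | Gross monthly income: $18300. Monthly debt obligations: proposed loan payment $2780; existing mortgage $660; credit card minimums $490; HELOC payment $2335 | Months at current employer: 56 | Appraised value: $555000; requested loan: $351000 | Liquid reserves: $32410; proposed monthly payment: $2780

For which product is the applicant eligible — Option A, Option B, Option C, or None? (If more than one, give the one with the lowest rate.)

Option A

Total debts = (2,780 + 660 + 490 + 2,335) = 6,265; DTI = 6,265/18,300 = 34.2%.
LTV = 351,000/555,000 = 63.2%.
Reserves = 32,410/2,780 = 11.7 months.
Option A: score 760 ≥ 580; DTI 34.2% ≤ 36%; LTV 63.2% ≤ 95%; employment 56 ≥ 24 mo; reserves 11.7 ≥ 6 mo → qualifies.
Option B: score 760 ≥ 720; DTI 34.2% ≤ 36%; reserves 11.7 ≥ 4 mo → qualifies.
Option C: score 760 ≥ 580; DTI 34.2% ≤ 38%; LTV 63.2% ≤ 95%; reserves 11.7 ≥ 6 mo → qualifies.
Qualifying: Option A, Option B, Option C. Lowest rate is 9.38% → Option A.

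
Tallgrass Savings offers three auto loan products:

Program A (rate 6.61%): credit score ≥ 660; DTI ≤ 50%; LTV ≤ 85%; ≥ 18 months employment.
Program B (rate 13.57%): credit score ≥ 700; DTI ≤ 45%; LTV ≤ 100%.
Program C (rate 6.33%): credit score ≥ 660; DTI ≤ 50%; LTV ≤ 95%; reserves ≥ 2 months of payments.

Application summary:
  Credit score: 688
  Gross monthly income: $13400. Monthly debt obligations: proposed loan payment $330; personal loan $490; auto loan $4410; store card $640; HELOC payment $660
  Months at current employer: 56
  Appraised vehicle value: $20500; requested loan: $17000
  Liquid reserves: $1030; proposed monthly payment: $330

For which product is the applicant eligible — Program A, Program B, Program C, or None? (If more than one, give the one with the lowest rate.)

Total debts = (330 + 490 + 4,410 + 640 + 660) = 6,530; DTI = 6,530/13,400 = 48.7%.
LTV = 17,000/20,500 = 82.9%.
Reserves = 1,030/330 = 3.1 months.
Program A: score 688 ≥ 660; DTI 48.7% ≤ 50%; LTV 82.9% ≤ 85%; employment 56 ≥ 18 mo → qualifies.
Program B: score 688 < 700; DTI 48.7% > 45%; LTV 82.9% ≤ 100% → does not qualify.
Program C: score 688 ≥ 660; DTI 48.7% ≤ 50%; LTV 82.9% ≤ 95%; reserves 3.1 ≥ 2 mo → qualifies.
Qualifying: Program A, Program C. Lowest rate is 6.33% → Program C.

Program C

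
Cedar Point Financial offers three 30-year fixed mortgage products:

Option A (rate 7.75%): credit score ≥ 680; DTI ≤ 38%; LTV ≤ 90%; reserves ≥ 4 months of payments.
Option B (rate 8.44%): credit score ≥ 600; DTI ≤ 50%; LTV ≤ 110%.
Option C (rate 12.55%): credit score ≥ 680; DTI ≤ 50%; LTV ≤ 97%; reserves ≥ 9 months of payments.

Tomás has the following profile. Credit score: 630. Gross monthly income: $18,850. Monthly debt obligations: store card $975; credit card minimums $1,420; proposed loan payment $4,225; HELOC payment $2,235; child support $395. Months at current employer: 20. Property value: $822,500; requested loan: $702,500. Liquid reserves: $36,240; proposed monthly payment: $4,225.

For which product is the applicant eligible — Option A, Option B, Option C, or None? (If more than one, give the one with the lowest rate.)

Option B

Total debts = (975 + 1,420 + 4,225 + 2,235 + 395) = 9,250; DTI = 9,250/18,850 = 49.1%.
LTV = 702,500/822,500 = 85.4%.
Reserves = 36,240/4,225 = 8.6 months.
Option A: score 630 < 680; DTI 49.1% > 38%; LTV 85.4% ≤ 90%; reserves 8.6 ≥ 4 mo → does not qualify.
Option B: score 630 ≥ 600; DTI 49.1% ≤ 50%; LTV 85.4% ≤ 110% → qualifies.
Option C: score 630 < 680; DTI 49.1% ≤ 50%; LTV 85.4% ≤ 97%; reserves 8.6 < 9 mo → does not qualify.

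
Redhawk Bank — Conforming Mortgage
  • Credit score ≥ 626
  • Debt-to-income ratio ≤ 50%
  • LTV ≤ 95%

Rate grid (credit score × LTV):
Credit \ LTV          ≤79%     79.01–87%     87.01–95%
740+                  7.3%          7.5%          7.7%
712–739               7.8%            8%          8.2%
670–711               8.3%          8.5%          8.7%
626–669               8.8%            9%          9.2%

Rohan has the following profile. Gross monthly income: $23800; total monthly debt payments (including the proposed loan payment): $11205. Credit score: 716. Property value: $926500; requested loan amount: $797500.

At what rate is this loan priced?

Credit score 716 ≥ 626; DTI: 11,205 ÷ 23,800 = 47.1%, within the 50% cap
LTV = 797,500/926,500 = 86.1% ≤ 95%
Score 716 is in the 712–739 band; LTV 86.1% is in the 79.01–87% band → 8%.

8%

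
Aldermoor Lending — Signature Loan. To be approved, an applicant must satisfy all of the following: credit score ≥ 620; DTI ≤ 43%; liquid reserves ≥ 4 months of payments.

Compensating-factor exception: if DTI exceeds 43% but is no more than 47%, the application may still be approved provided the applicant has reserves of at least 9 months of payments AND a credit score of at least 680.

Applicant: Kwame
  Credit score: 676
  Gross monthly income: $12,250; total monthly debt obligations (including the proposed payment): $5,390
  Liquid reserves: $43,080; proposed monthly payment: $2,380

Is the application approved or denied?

Credit score 676 ≥ 620 (meets base)
DTI: 5,390 ÷ 12,250 = 44%, over the 43% base limit.
Reserves = 43,080/2,380 = 18.1 months ≥ 4
44% falls in the override range (43%–47%), so the compensating-factor test applies.
Reserves 18.1 ≥ 9 months; credit score 676 < 680.
Compensating-factor requirement not fully met.

Denied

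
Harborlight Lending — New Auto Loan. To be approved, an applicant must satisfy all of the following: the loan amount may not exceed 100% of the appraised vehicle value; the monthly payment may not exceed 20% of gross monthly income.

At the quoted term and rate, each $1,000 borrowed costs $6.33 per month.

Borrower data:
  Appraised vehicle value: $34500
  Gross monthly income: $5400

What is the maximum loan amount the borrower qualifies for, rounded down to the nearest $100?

Payment cap: 20% × $5,400 = $1,080/month.
At $6.33 per $1,000, that supports 1,080/6.33 × 1,000 ≈ $170,616 → $170,600.
LTV cap: 100% × $34,500 = $34,500 → $34,500.
Binding constraint: loan-to-value.

$34,500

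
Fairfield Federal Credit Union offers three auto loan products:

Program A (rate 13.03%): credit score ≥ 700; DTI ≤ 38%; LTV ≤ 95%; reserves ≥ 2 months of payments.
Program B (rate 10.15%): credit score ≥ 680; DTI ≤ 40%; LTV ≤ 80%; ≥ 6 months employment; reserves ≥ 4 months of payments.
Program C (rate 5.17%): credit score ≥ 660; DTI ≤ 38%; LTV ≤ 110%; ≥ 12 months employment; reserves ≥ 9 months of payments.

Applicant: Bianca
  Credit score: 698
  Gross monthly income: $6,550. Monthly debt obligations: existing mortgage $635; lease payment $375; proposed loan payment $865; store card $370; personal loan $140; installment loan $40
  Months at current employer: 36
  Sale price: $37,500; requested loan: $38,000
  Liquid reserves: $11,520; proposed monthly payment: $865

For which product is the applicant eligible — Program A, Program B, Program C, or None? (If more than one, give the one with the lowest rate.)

Total debts = (635 + 375 + 865 + 370 + 140 + 40) = 2,425; DTI = 2,425/6,550 = 37%.
LTV = 38,000/37,500 = 101.3%.
Reserves = 11,520/865 = 13.3 months.
Program A: score 698 < 700; DTI 37% ≤ 38%; LTV 101.3% > 95%; reserves 13.3 ≥ 2 mo → does not qualify.
Program B: score 698 ≥ 680; DTI 37% ≤ 40%; LTV 101.3% > 80%; employment 36 ≥ 6 mo; reserves 13.3 ≥ 4 mo → does not qualify.
Program C: score 698 ≥ 660; DTI 37% ≤ 38%; LTV 101.3% ≤ 110%; employment 36 ≥ 12 mo; reserves 13.3 ≥ 9 mo → qualifies.

Program C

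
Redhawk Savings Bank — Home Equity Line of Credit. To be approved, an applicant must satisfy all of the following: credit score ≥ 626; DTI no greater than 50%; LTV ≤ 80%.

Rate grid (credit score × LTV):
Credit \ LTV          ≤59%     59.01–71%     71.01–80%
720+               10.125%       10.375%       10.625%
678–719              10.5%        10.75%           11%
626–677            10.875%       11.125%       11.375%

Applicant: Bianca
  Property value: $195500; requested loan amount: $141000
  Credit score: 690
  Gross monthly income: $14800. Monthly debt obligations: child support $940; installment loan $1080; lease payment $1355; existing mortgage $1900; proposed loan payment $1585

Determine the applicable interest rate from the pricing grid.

Credit score 690 ≥ 626; Total monthly debts = (940 + 1,080 + 1,355 + 1,900 + 1,585) = 6,860. Debt-to-income = 6,860/14,800 = 46.4% — meets 50% limit
Loan-to-value = 141,000/195,500 = 72.1% — pass (80% max)
Score 690 is in the 678–719 band; LTV 72.1% is in the 71.01–80% band → 11%.

11%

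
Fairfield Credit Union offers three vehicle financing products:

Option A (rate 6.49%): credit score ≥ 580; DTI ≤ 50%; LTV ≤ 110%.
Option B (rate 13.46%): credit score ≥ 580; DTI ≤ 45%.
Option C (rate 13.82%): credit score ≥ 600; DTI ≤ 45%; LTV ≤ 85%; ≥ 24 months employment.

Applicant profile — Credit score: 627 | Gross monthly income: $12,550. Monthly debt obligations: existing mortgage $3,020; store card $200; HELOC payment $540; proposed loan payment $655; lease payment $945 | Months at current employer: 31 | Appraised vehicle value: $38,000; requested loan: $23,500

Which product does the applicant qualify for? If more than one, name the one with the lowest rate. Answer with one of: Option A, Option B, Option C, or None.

Option A

Total debts = (3,020 + 200 + 540 + 655 + 945) = 5,360; DTI = 5,360/12,550 = 42.7%.
LTV = 23,500/38,000 = 61.8%.
Option A: score 627 ≥ 580; DTI 42.7% ≤ 50%; LTV 61.8% ≤ 110% → qualifies.
Option B: score 627 ≥ 580; DTI 42.7% ≤ 45% → qualifies.
Option C: score 627 ≥ 600; DTI 42.7% ≤ 45%; LTV 61.8% ≤ 85%; employment 31 ≥ 24 mo → qualifies.
Qualifying: Option A, Option B, Option C. Lowest rate is 6.49% → Option A.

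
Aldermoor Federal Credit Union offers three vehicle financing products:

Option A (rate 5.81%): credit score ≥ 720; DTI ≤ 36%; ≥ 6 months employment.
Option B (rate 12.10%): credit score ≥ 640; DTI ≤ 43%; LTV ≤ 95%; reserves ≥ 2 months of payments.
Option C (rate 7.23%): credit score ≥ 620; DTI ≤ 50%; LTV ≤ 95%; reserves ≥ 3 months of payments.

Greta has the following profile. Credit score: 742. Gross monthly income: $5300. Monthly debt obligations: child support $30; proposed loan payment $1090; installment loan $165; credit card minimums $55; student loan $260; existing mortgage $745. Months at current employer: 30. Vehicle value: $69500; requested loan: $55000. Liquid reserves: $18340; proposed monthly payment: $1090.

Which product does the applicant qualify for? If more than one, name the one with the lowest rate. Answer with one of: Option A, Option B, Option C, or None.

Total debts = (30 + 1,090 + 165 + 55 + 260 + 745) = 2,345; DTI = 2,345/5,300 = 44.2%.
LTV = 55,000/69,500 = 79.1%.
Reserves = 18,340/1,090 = 16.8 months.
Option A: score 742 ≥ 720; DTI 44.2% > 36%; employment 30 ≥ 6 mo → does not qualify.
Option B: score 742 ≥ 640; DTI 44.2% > 43%; LTV 79.1% ≤ 95%; reserves 16.8 ≥ 2 mo → does not qualify.
Option C: score 742 ≥ 620; DTI 44.2% ≤ 50%; LTV 79.1% ≤ 95%; reserves 16.8 ≥ 3 mo → qualifies.

Option C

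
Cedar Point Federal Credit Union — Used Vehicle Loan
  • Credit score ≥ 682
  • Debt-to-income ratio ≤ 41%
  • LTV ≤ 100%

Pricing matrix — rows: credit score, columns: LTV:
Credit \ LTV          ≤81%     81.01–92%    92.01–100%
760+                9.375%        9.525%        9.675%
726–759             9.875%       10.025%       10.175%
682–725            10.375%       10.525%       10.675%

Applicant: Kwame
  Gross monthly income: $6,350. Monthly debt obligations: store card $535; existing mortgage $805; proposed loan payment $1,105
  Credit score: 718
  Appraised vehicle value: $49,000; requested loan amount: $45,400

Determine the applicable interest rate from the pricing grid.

Credit score 718 ≥ 682; Total monthly debts = (535 + 805 + 1,105) = 2,445. Debt-to-income = 2,445/6,350 = 38.5% — meets 41% limit
LTV = 45,400/49,000 = 92.7% ≤ 100%
Credit 718 → row 682–725; LTV 92.7% → column 92.01–100%. Grid cell → 10.675%.

10.675%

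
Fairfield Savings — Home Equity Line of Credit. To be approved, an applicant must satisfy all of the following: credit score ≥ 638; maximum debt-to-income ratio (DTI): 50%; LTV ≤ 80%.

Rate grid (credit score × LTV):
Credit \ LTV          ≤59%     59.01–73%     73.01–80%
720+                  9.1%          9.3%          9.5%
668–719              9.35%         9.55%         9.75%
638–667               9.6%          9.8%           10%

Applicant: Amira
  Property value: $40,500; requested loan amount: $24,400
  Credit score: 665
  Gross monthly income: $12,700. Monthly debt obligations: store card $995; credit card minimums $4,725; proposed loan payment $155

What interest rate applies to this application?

Credit score 665 ≥ 638; Total monthly debts = (995 + 4,725 + 155) = 5,875. DTI: 5,875 ÷ 12,700 = 46.3%, within the 50% cap
LTV = 24,400/40,500 = 60.2% ≤ 80%
Row: 665 falls in 638–667. Column: 60.2% falls in 59.01–73%. Rate = 9.8%.

9.8%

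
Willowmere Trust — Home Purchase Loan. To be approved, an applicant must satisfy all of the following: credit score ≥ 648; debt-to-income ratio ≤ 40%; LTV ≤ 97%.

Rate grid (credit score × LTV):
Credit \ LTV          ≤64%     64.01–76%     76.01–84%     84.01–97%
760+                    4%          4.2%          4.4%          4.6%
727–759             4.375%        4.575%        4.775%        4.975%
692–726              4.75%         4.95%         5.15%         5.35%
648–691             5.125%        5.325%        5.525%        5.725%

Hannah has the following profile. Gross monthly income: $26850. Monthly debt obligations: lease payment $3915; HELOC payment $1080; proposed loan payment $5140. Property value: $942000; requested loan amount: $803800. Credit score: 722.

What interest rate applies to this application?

5.35%

Credit score 722 ≥ 648; Total monthly debts = (3,915 + 1,080 + 5,140) = 10,135. Debt-to-income = 10,135/26,850 = 37.7% — meets 40% limit
LTV = 803,800/942,000 = 85.3% ≤ 97%
Row: 722 falls in 692–726. Column: 85.3% falls in 84.01–97%. Rate = 5.35%.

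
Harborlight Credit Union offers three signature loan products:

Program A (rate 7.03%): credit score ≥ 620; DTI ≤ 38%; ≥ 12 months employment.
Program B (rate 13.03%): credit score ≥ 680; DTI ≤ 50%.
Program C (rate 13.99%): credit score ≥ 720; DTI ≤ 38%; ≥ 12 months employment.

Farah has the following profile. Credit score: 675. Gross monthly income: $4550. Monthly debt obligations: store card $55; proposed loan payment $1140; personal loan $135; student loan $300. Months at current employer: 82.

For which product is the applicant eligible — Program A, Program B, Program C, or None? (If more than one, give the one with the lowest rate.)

Program A

Total debts = (55 + 1,140 + 135 + 300) = 1,630; DTI = 1,630/4,550 = 35.8%.
Program A: score 675 ≥ 620; DTI 35.8% ≤ 38%; employment 82 ≥ 12 mo → qualifies.
Program B: score 675 < 680; DTI 35.8% ≤ 50% → does not qualify.
Program C: score 675 < 720; DTI 35.8% ≤ 38%; employment 82 ≥ 12 mo → does not qualify.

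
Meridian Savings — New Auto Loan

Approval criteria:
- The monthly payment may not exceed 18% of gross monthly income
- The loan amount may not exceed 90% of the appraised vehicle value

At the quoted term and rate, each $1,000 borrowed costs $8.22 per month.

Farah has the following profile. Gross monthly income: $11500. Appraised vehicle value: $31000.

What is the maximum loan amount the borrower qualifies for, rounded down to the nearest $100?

$27,900

Payment cap: 18% × $11,500 = $2,070/month.
At $8.22 per $1,000, that supports 2,070/8.22 × 1,000 ≈ $251,824 → $251,800.
LTV cap: 90% × $31,000 = $27,900 → $27,900.
Binding constraint: loan-to-value.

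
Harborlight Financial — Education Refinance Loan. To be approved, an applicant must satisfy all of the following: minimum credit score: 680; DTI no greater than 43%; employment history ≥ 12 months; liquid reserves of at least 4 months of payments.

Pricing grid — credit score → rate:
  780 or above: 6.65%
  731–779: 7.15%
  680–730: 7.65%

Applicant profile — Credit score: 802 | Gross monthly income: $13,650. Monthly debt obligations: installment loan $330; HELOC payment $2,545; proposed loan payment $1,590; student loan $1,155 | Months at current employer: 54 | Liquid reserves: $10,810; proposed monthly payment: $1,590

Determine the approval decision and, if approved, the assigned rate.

Approved at 6.65%

Credit score 802 ≥ 680 (meets minimum)
Employment 54 ≥ 12 months
Total monthly debts = (330 + 2,545 + 1,590 + 1,155) = 5,620. DTI = 5,620/13,650 = 41.2% ≤ 43%
Reserves = 10,810/1,590 = 6.8 months ≥ 4
All requirements met. Score 802 falls in the 780 or above tier → 6.65%.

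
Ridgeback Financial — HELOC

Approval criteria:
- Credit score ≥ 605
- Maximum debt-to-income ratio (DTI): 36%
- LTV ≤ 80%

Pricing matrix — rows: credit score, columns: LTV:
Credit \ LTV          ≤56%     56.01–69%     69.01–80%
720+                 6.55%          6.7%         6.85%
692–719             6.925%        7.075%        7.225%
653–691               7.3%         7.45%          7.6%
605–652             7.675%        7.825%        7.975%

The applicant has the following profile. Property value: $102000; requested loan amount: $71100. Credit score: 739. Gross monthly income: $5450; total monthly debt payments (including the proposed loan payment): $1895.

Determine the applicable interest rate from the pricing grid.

6.85%

Credit score 739 ≥ 605; DTI = 1,895/5,450 = 34.8% ≤ 36%
LTV = 71,100/102,000 = 69.7% ≤ 80%
Credit 739 → row 720+; LTV 69.7% → column 69.01–80%. Grid cell → 6.85%.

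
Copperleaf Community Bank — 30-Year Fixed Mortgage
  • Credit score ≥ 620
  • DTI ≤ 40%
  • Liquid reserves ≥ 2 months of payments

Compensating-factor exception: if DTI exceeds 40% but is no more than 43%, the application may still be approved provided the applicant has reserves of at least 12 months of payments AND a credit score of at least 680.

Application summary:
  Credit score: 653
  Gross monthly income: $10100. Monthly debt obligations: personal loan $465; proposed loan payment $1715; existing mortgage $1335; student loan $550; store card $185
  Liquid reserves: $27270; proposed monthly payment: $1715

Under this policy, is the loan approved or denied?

Denied

Credit score 653 ≥ 620 (meets base)
Total debts = (465 + 1,715 + 1,335 + 550 + 185) = 4,250. DTI: 4,250 ÷ 10,100 = 42.1%, over the 40% base limit.
Liquid reserves cover 27,270/1,715 = 15.9 months — ≥ 2 required
DTI 42.1% is within the 40%–43% exception band; checking compensating factors.
Override check — reserves: 15.9 mo (ok); score: 653 (below 680).
Compensating-factor requirement not fully met.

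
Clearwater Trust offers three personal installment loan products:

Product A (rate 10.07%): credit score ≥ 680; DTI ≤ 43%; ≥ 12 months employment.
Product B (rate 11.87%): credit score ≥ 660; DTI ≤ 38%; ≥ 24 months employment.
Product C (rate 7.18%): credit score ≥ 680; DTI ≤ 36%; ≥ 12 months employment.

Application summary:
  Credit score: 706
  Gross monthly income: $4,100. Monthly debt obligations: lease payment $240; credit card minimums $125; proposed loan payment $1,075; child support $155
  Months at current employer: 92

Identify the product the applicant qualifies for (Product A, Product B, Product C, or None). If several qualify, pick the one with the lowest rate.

Total debts = (240 + 125 + 1,075 + 155) = 1,595; DTI = 1,595/4,100 = 38.9%.
Product A: score 706 ≥ 680; DTI 38.9% ≤ 43%; employment 92 ≥ 12 mo → qualifies.
Product B: score 706 ≥ 660; DTI 38.9% > 38%; employment 92 ≥ 24 mo → does not qualify.
Product C: score 706 ≥ 680; DTI 38.9% > 36%; employment 92 ≥ 12 mo → does not qualify.

Product A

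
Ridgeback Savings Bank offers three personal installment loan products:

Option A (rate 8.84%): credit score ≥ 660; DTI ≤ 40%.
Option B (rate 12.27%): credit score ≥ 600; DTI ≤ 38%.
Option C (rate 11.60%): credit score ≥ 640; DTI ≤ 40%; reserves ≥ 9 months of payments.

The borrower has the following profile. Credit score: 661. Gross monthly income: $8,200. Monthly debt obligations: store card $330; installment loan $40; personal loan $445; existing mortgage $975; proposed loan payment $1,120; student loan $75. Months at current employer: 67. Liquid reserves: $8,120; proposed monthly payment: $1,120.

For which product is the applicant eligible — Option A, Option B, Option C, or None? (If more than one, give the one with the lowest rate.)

Total debts = (330 + 40 + 445 + 975 + 1,120 + 75) = 2,985; DTI = 2,985/8,200 = 36.4%.
Reserves = 8,120/1,120 = 7.2 months.
Option A: score 661 ≥ 660; DTI 36.4% ≤ 40% → qualifies.
Option B: score 661 ≥ 600; DTI 36.4% ≤ 38% → qualifies.
Option C: score 661 ≥ 640; DTI 36.4% ≤ 40%; reserves 7.2 < 9 mo → does not qualify.
Qualifying: Option A, Option B. Lowest rate is 8.84% → Option A.

Option A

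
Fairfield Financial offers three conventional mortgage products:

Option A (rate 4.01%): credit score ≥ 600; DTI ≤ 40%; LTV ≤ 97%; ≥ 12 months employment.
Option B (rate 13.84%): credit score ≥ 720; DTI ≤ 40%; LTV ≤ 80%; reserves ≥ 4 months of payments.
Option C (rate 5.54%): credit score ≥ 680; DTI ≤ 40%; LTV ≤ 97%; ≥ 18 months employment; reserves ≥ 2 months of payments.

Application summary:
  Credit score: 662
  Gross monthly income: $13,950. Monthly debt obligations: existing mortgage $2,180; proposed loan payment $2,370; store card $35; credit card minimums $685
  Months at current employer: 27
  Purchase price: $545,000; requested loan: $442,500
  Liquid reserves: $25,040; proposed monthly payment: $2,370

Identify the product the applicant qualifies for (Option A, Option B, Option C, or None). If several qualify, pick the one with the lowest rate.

Option A

Total debts = (2,180 + 2,370 + 35 + 685) = 5,270; DTI = 5,270/13,950 = 37.8%.
LTV = 442,500/545,000 = 81.2%.
Reserves = 25,040/2,370 = 10.6 months.
Option A: score 662 ≥ 600; DTI 37.8% ≤ 40%; LTV 81.2% ≤ 97%; employment 27 ≥ 12 mo → qualifies.
Option B: score 662 < 720; DTI 37.8% ≤ 40%; LTV 81.2% > 80%; reserves 10.6 ≥ 4 mo → does not qualify.
Option C: score 662 < 680; DTI 37.8% ≤ 40%; LTV 81.2% ≤ 97%; employment 27 ≥ 18 mo; reserves 10.6 ≥ 2 mo → does not qualify.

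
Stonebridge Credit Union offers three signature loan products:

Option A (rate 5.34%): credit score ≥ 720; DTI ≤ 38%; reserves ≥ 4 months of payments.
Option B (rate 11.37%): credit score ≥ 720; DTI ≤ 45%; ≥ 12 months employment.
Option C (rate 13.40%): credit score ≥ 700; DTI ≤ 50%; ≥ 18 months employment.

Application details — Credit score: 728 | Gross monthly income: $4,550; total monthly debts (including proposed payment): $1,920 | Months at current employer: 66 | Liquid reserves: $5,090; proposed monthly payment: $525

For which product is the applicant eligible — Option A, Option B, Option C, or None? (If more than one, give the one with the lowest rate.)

DTI = 1,920/4,550 = 42.2%.
Reserves = 5,090/525 = 9.7 months.
Option A: score 728 ≥ 720; DTI 42.2% > 38%; reserves 9.7 ≥ 4 mo → does not qualify.
Option B: score 728 ≥ 720; DTI 42.2% ≤ 45%; employment 66 ≥ 12 mo → qualifies.
Option C: score 728 ≥ 700; DTI 42.2% ≤ 50%; employment 66 ≥ 18 mo → qualifies.
Qualifying: Option B, Option C. Lowest rate is 11.37% → Option B.

Option B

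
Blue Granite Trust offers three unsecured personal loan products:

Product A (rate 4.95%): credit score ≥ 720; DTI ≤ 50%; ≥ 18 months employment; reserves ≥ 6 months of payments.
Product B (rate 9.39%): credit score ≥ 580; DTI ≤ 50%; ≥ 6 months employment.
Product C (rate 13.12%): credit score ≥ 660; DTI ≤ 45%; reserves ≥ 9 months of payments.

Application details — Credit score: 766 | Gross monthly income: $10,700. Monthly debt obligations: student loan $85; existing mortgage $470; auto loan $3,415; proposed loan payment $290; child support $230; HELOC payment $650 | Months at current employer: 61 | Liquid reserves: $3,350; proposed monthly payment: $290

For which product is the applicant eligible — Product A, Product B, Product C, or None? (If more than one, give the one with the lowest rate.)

Product A

Total debts = (85 + 470 + 3,415 + 290 + 230 + 650) = 5,140; DTI = 5,140/10,700 = 48%.
Reserves = 3,350/290 = 11.6 months.
Product A: score 766 ≥ 720; DTI 48% ≤ 50%; employment 61 ≥ 18 mo; reserves 11.6 ≥ 6 mo → qualifies.
Product B: score 766 ≥ 580; DTI 48% ≤ 50%; employment 61 ≥ 6 mo → qualifies.
Product C: score 766 ≥ 660; DTI 48% > 45%; reserves 11.6 ≥ 9 mo → does not qualify.
Qualifying: Product A, Product B. Lowest rate is 4.95% → Product A.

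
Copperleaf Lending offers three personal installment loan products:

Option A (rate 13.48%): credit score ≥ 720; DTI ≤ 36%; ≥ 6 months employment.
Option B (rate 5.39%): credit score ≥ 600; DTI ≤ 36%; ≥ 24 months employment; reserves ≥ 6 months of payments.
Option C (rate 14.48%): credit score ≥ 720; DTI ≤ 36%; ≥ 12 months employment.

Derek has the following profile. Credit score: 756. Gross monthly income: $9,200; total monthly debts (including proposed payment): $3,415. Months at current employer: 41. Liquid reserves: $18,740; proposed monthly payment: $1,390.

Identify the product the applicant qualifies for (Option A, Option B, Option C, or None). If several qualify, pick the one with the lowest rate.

None

DTI = 3,415/9,200 = 37.1%.
Reserves = 18,740/1,390 = 13.5 months.
Option A: score 756 ≥ 720; DTI 37.1% > 36%; employment 41 ≥ 6 mo → does not qualify.
Option B: score 756 ≥ 600; DTI 37.1% > 36%; employment 41 ≥ 24 mo; reserves 13.5 ≥ 6 mo → does not qualify.
Option C: score 756 ≥ 720; DTI 37.1% > 36%; employment 41 ≥ 12 mo → does not qualify.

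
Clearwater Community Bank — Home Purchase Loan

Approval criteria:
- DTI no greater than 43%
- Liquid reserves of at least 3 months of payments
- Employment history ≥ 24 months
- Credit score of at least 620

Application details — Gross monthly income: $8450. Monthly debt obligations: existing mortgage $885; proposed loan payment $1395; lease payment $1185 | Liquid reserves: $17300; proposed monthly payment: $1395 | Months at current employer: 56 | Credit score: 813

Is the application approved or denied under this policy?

Approved

Total monthly debts = (885 + 1,395 + 1,185) = 3,465. DTI: 3,465 ÷ 8,450 = 41%, within the 43% cap
Liquid reserves cover 17,300/1,395 = 12.4 months — ≥ 3 required
Employment 56 ≥ 24 months
Credit score 813 ≥ 620 (meets)
All criteria satisfied.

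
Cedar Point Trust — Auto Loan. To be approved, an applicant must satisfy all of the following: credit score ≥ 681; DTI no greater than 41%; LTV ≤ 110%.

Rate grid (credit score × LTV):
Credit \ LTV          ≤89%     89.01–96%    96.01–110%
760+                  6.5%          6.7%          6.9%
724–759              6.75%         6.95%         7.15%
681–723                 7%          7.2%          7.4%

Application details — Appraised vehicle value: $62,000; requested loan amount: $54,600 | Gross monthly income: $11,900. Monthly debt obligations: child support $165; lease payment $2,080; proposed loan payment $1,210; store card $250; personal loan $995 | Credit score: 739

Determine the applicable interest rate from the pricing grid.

Credit score 739 ≥ 681; Total monthly debts = (165 + 2,080 + 1,210 + 250 + 995) = 4,700. DTI = 4,700/11,900 = 39.5% ≤ 41%
Loan-to-value = 54,600/62,000 = 88.1% — pass (110% max)
Row: 739 falls in 724–759. Column: 88.1% falls in ≤89%. Rate = 6.75%.

6.75%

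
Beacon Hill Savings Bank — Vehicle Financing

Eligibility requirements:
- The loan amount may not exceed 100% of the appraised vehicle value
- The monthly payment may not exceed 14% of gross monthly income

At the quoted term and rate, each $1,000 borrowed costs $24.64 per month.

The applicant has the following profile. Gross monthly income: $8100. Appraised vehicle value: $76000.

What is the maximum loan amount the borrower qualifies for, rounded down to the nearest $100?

Payment cap: 14% × $8,100 = $1,134/month.
At $24.64 per $1,000, that supports 1,134/24.64 × 1,000 ≈ $46,022 → $46,000.
LTV cap: 100% × $76,000 = $76,000 → $76,000.
Binding constraint: payment-to-income.

$46,000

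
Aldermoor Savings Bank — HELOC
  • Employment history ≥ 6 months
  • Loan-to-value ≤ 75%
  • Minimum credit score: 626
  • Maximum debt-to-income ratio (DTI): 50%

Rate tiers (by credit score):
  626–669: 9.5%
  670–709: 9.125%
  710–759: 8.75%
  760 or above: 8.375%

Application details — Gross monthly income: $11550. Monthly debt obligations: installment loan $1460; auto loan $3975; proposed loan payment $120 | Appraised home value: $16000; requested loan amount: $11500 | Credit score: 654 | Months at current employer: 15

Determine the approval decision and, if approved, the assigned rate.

Approved at 9.5%

Credit score 654 ≥ 626 (meets minimum)
LTV: 11,500 ÷ 16,000 = 71.9%, within 75% cap
Total monthly debts = (1,460 + 3,975 + 120) = 5,555. DTI = 5,555/11,550 = 48.1% ≤ 50%
Employment 15 ≥ 6 months
All requirements met. Score 654 falls in the 626–669 tier → 9.5%.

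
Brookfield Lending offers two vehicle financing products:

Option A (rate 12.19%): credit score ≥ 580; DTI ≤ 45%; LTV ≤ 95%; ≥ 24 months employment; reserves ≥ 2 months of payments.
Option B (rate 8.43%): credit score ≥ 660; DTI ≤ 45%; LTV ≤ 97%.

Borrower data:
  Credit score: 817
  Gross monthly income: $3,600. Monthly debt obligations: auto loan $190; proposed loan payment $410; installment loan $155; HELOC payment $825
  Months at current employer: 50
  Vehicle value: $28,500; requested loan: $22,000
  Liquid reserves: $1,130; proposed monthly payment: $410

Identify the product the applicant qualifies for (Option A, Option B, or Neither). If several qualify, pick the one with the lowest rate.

Option B

Total debts = (190 + 410 + 155 + 825) = 1,580; DTI = 1,580/3,600 = 43.9%.
LTV = 22,000/28,500 = 77.2%.
Reserves = 1,130/410 = 2.8 months.
Option A: score 817 ≥ 580; DTI 43.9% ≤ 45%; LTV 77.2% ≤ 95%; employment 50 ≥ 24 mo; reserves 2.8 ≥ 2 mo → qualifies.
Option B: score 817 ≥ 660; DTI 43.9% ≤ 45%; LTV 77.2% ≤ 97% → qualifies.
Qualifying: Option A, Option B. Lowest rate is 8.43% → Option B.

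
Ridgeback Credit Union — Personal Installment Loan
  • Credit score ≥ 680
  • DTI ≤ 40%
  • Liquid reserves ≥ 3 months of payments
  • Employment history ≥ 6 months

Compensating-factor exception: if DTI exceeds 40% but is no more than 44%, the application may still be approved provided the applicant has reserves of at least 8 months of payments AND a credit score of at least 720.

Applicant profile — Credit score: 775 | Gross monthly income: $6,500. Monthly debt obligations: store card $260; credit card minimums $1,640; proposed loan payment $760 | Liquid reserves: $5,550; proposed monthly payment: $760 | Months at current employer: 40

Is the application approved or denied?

Credit score 775 ≥ 680 (meets base)
Total debts = (260 + 1,640 + 760) = 2,660. DTI = 2,660/6,500 = 40.9% > 40% — standard DTI limit exceeded.
Liquid reserves cover 5,550/760 = 7.3 months — ≥ 3 required
Employment 40 ≥ 6 months
DTI 40.9% is within the 40%–44% exception band; checking compensating factors.
Override check — reserves: 7.3 mo (short of 8); score: 775 (ok).
Compensating-factor requirement not fully met.

Denied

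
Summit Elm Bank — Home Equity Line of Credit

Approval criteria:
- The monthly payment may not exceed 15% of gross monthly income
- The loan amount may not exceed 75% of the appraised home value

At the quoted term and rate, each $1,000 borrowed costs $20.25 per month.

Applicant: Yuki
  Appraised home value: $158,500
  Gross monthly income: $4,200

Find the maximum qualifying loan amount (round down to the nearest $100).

$31,100

Payment cap: 15% × $4,200 = $630/month.
At $20.25 per $1,000, that supports 630/20.25 × 1,000 ≈ $31,111 → $31,100.
LTV cap: 75% × $158,500 = $118,875 → $118,800.
Binding constraint: payment-to-income.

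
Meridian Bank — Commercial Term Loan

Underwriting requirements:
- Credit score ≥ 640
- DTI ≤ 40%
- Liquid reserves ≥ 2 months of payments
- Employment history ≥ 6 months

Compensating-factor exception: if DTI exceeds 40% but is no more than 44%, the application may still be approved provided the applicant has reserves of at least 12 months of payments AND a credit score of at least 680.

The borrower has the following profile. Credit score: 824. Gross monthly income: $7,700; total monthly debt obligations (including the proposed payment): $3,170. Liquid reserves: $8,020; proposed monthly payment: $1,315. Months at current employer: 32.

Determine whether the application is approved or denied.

Denied

Credit score 824 ≥ 640 (meets base)
DTI: 3,170 ÷ 7,700 = 41.2%, over the 40% base limit.
Liquid reserves cover 8,020/1,315 = 6.1 months — ≥ 2 required
Employment 32 ≥ 6 months
DTI 41.2% is within the 40%–44% exception band; checking compensating factors.
Override check — reserves: 6.1 mo (short of 12); score: 824 (ok).
Compensating-factor requirement not fully met.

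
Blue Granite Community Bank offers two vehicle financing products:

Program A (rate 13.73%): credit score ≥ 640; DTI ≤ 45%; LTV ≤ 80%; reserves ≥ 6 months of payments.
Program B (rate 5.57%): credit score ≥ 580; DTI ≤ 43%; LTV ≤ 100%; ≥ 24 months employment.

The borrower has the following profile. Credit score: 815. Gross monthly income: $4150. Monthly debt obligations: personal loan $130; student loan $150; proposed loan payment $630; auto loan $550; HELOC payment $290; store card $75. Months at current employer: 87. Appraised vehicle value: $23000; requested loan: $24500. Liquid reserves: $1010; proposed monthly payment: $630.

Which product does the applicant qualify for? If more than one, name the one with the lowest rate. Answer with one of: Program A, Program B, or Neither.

Neither

Total debts = (130 + 150 + 630 + 550 + 290 + 75) = 1,825; DTI = 1,825/4,150 = 44%.
LTV = 24,500/23,000 = 106.5%.
Reserves = 1,010/630 = 1.6 months.
Program A: score 815 ≥ 640; DTI 44% ≤ 45%; LTV 106.5% > 80%; reserves 1.6 < 6 mo → does not qualify.
Program B: score 815 ≥ 580; DTI 44% > 43%; LTV 106.5% > 100%; employment 87 ≥ 24 mo → does not qualify.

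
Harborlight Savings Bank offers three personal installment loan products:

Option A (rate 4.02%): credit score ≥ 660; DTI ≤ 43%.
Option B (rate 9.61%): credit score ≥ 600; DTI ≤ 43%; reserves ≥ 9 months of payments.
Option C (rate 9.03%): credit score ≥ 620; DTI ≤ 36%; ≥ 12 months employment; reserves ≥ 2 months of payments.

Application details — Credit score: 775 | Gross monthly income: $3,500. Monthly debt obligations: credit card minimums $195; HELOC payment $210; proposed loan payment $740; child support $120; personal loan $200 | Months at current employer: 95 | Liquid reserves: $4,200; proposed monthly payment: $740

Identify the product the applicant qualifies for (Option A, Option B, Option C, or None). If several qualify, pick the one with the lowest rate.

Option A

Total debts = (195 + 210 + 740 + 120 + 200) = 1,465; DTI = 1,465/3,500 = 41.9%.
Reserves = 4,200/740 = 5.7 months.
Option A: score 775 ≥ 660; DTI 41.9% ≤ 43% → qualifies.
Option B: score 775 ≥ 600; DTI 41.9% ≤ 43%; reserves 5.7 < 9 mo → does not qualify.
Option C: score 775 ≥ 620; DTI 41.9% > 36%; employment 95 ≥ 12 mo; reserves 5.7 ≥ 2 mo → does not qualify.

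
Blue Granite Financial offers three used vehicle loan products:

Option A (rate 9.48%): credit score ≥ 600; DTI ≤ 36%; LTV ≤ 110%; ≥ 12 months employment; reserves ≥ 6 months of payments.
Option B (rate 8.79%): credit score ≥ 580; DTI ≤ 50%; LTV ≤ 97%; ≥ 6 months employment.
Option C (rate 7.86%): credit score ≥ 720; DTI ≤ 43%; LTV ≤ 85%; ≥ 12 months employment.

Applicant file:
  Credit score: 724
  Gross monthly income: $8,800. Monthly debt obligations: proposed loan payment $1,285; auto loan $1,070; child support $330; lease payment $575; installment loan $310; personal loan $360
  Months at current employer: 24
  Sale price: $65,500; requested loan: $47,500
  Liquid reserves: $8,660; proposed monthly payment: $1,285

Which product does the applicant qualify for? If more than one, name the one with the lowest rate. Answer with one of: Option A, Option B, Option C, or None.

Total debts = (1,285 + 1,070 + 330 + 575 + 310 + 360) = 3,930; DTI = 3,930/8,800 = 44.7%.
LTV = 47,500/65,500 = 72.5%.
Reserves = 8,660/1,285 = 6.7 months.
Option A: score 724 ≥ 600; DTI 44.7% > 36%; LTV 72.5% ≤ 110%; employment 24 ≥ 12 mo; reserves 6.7 ≥ 6 mo → does not qualify.
Option B: score 724 ≥ 580; DTI 44.7% ≤ 50%; LTV 72.5% ≤ 97%; employment 24 ≥ 6 mo → qualifies.
Option C: score 724 ≥ 720; DTI 44.7% > 43%; LTV 72.5% ≤ 85%; employment 24 ≥ 12 mo → does not qualify.

Option B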